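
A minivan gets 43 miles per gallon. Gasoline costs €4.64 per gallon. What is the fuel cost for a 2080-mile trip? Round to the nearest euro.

Fuel = 2080 mi / 43 mpg = 48.37 gal
Cost = 48.37 gal × €4.64/gal = €224.45 ≈ €224

€224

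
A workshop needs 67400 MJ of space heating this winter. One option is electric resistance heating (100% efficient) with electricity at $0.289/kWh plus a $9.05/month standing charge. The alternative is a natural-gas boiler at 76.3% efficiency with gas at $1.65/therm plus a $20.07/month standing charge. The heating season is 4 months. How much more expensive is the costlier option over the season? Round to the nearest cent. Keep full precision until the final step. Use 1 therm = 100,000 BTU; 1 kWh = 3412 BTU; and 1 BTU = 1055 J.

Heat load = 67400 MJ = 67,400,000,000 J / 1055 = 63,886,256 BTU
Gas: input = 63,886,256 / 0.763 = 83,730,349 BTU = 837.3 therm → 837.3 × $1.65 = $1,381.55; + 4 × $20.07 standing = $1,461.83
Electric: 63,886,256 BTU / 3412 = 18,720 kWh → × $0.289 = $5,411.23; + 4 × $9.05 standing = $5,447.43
Difference = |$1,461.83 − $5,447.43| = $3,985.60

$3985.60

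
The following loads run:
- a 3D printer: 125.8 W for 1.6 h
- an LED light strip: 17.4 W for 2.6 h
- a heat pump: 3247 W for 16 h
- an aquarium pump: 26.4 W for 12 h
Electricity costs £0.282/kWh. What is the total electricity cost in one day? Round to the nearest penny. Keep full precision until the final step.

£14.81

3D printer: 125.8 W × 1.6 h = 201 Wh = 0.2013 kWh
LED light strip: 17.4 W × 2.6 h = 45 Wh = 0.04524 kWh
heat pump: 3247 W × 16 h = 51,952 Wh = 51.95 kWh
aquarium pump: 26.4 W × 12 h = 317 Wh = 0.3168 kWh
Total energy = 0.2013 + 0.04524 + 51.95 + 0.3168 = 52.52 kWh
Cost = 52.52 kWh × £0.282 = £14.81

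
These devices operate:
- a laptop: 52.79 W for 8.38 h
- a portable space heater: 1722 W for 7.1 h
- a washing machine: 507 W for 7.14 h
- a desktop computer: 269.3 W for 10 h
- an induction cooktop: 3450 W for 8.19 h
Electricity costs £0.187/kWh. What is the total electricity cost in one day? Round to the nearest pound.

£9

laptop: 52.79 W × 8.38 h = 442 Wh = 0.4424 kWh
portable space heater: 1722 W × 7.1 h = 12,226 Wh = 12.23 kWh
washing machine: 507 W × 7.14 h = 3,620 Wh = 3.62 kWh
desktop computer: 269.3 W × 10 h = 2,693 Wh = 2.693 kWh
induction cooktop: 3450 W × 8.19 h = 28,256 Wh = 28.26 kWh
Total energy = 0.4424 + 12.23 + 3.62 + 2.693 + 28.26 = 47.24 kWh
Cost = 47.24 kWh × £0.187 = £8.83 ≈ £9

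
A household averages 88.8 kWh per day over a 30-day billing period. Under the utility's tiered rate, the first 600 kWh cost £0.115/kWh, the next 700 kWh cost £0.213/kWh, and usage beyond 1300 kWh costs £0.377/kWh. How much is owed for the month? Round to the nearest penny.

Usage = 88.8 kWh/day × 30 days = 2664 kWh
First 600 kWh × £0.115 = £69.00
Next 700 kWh × £0.213 = £149.10
Remaining 1364 kWh × £0.377 = £514.23
Total = £732.33

£732.33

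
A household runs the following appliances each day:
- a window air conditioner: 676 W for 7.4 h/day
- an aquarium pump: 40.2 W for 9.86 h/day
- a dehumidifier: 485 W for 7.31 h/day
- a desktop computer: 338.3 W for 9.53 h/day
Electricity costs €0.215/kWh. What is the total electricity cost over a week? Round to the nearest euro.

€18

window air conditioner: 676 W × 7.4 h × 7 d = 35,017 Wh = 35.02 kWh
aquarium pump: 40.2 W × 9.86 h × 7 d = 2,775 Wh = 2.775 kWh
dehumidifier: 485 W × 7.31 h × 7 d = 24,817 Wh = 24.82 kWh
desktop computer: 338.3 W × 9.53 h × 7 d = 22,568 Wh = 22.57 kWh
Total energy = 35.02 + 2.775 + 24.82 + 22.57 = 85.18 kWh
Cost = 85.18 kWh × €0.215 = €18.31 ≈ €18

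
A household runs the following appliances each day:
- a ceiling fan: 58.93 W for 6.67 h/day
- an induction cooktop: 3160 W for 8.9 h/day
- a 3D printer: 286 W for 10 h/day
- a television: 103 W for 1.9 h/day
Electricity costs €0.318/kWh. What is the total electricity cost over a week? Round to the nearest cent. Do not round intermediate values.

ceiling fan: 58.93 W × 6.67 h × 7 d = 2,751 Wh = 2.751 kWh
induction cooktop: 3160 W × 8.9 h × 7 d = 196,868 Wh = 196.9 kWh
3D printer: 286 W × 10 h × 7 d = 20,020 Wh = 20.02 kWh
television: 103 W × 1.9 h × 7 d = 1,370 Wh = 1.37 kWh
Total energy = 2.751 + 196.9 + 20.02 + 1.37 = 221 kWh
Cost = 221 kWh × €0.318 = €70.28

€70.28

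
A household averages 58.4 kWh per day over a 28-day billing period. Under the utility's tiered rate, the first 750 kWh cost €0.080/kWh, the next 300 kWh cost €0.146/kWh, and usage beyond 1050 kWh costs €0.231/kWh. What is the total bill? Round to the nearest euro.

Usage = 58.4 kWh/day × 28 days = 1635.2 kWh
First 750 kWh × €0.080 = €60.00
Next 300 kWh × €0.146 = €43.80
Remaining 585.2 kWh × €0.231 = €135.18
Total = €238.98 ≈ €239

€239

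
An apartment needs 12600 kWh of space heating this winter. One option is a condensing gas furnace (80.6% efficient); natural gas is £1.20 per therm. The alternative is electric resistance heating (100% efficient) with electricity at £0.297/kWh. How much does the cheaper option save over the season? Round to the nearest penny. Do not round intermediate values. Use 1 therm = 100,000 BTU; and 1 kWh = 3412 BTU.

Heat load = 12600 kWh × 3412 = 42,991,200 BTU
Gas: input = 42,991,200 / 0.806 = 53,338,958 BTU = 533.4 therm → 533.4 × £1.20 = £640.07
Electric: 42,991,200 BTU / 3412 = 12,600 kWh → × £0.297 = £3,742.20
Difference = |£640.07 − £3,742.20| = £3,102.13

£3102.13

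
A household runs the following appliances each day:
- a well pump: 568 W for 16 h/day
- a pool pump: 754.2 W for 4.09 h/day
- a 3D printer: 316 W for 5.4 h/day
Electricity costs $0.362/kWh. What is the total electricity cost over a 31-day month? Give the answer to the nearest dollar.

well pump: 568 W × 16 h × 31 d = 281,728 Wh = 281.7 kWh
pool pump: 754.2 W × 4.09 h × 31 d = 95,625 Wh = 95.63 kWh
3D printer: 316 W × 5.4 h × 31 d = 52,898 Wh = 52.9 kWh
Total energy = 281.7 + 95.63 + 52.9 = 430.3 kWh
Cost = 430.3 kWh × $0.362 = $155.75 ≈ $156

$156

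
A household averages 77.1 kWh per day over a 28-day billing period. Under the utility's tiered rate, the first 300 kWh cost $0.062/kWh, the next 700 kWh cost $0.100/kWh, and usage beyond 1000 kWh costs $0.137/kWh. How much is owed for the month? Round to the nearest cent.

Usage = 77.1 kWh/day × 28 days = 2158.8 kWh
First 300 kWh × $0.062 = $18.60
Next 700 kWh × $0.100 = $70.00
Remaining 1158.8 kWh × $0.137 = $158.76
Total = $247.36

$247.36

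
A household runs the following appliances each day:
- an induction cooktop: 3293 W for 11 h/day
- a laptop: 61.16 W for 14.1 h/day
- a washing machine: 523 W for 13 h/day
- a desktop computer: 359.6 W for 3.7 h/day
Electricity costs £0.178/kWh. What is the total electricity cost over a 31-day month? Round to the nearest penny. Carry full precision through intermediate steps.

induction cooktop: 3293 W × 11 h × 31 d = 1,122,913 Wh = 1,123 kWh
laptop: 61.16 W × 14.1 h × 31 d = 26,733 Wh = 26.73 kWh
washing machine: 523 W × 13 h × 31 d = 210,769 Wh = 210.8 kWh
desktop computer: 359.6 W × 3.7 h × 31 d = 41,246 Wh = 41.25 kWh
Total energy = 1,123 + 26.73 + 210.8 + 41.25 = 1,402 kWh
Cost = 1,402 kWh × £0.178 = £249.50

£249.50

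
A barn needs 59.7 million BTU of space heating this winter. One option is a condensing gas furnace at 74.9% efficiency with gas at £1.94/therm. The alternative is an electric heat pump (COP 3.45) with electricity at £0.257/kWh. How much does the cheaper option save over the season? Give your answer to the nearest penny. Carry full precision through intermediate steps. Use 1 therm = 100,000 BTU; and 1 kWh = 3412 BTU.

£242.90

Heat load = 59.7 × 10⁶ BTU = 59,700,000 BTU
Gas: input = 59,700,000 / 0.749 = 79,706,275 BTU = 797.1 therm → 797.1 × £1.94 = £1,546.30
Heat pump: 59,700,000 BTU / 3412 = 17,500 kWh heat; / 3.45 = 5,072 kWh in → × £0.257 = £1,303.40
Difference = |£1,546.30 − £1,303.40| = £242.90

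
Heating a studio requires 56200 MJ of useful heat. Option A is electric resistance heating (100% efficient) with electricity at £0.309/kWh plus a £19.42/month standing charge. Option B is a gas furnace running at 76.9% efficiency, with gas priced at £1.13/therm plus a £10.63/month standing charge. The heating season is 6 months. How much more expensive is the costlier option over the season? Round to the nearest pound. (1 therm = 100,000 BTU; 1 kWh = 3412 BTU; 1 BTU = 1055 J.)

Heat load = 56200 MJ = 56,200,000,000 J / 1055 = 53,270,142 BTU
Gas: input = 53,270,142 / 0.769 = 69,271,966 BTU = 692.7 therm → 692.7 × £1.13 = £782.77; + 6 × £10.63 standing = £846.55
Electric: 53,270,142 BTU / 3412 = 15,610 kWh → × £0.309 = £4,824.29; + 6 × £19.42 standing = £4,940.81
Difference = |£846.55 − £4,940.81| = £4,094.26 ≈ £4094

£4094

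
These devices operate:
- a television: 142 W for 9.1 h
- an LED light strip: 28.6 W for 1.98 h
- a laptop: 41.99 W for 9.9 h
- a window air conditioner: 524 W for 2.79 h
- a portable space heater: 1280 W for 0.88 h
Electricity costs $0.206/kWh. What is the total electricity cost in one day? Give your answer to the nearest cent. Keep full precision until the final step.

television: 142 W × 9.1 h = 1,292 Wh = 1.292 kWh
LED light strip: 28.6 W × 1.98 h = 57 Wh = 0.05663 kWh
laptop: 41.99 W × 9.9 h = 416 Wh = 0.4157 kWh
window air conditioner: 524 W × 2.79 h = 1,462 Wh = 1.462 kWh
portable space heater: 1280 W × 0.88 h = 1,126 Wh = 1.126 kWh
Total energy = 1.292 + 0.05663 + 0.4157 + 1.462 + 1.126 = 4.353 kWh
Cost = 4.353 kWh × $0.206 = $0.90

$0.90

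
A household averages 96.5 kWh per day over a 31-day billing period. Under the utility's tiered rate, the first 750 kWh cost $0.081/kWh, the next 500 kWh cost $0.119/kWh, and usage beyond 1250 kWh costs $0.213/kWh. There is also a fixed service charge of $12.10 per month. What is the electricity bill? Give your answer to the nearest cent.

$503.29

Usage = 96.5 kWh/day × 31 days = 2991.5 kWh
First 750 kWh × $0.081 = $60.75
Next 500 kWh × $0.119 = $59.50
Remaining 1741.5 kWh × $0.213 = $370.94
Energy charge = $491.19; + service $12.10 = $503.29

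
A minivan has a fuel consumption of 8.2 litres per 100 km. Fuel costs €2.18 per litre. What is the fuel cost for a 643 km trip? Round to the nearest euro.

€115

Fuel = 8.2 L/100 km × 643 km / 100 = 52.73 L
Cost = 52.73 L × €2.18/L = €114.94 ≈ €115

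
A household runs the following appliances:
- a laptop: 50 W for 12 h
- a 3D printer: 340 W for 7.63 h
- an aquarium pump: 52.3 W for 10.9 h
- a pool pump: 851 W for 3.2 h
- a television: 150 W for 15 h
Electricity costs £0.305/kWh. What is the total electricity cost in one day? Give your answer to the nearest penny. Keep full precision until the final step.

£2.66

laptop: 50 W × 12 h = 600 Wh = 0.6 kWh
3D printer: 340 W × 7.63 h = 2,594 Wh = 2.594 kWh
aquarium pump: 52.3 W × 10.9 h = 570 Wh = 0.5701 kWh
pool pump: 851 W × 3.2 h = 2,723 Wh = 2.723 kWh
television: 150 W × 15 h = 2,250 Wh = 2.25 kWh
Total energy = 0.6 + 2.594 + 0.5701 + 2.723 + 2.25 = 8.737 kWh
Cost = 8.737 kWh × £0.305 = £2.66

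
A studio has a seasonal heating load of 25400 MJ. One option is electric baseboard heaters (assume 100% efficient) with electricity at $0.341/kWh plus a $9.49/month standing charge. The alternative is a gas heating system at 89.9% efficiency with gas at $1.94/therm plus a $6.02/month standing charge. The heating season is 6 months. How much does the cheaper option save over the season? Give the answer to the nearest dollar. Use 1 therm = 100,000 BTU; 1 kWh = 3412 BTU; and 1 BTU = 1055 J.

$1907

Heat load = 25400 MJ = 25,400,000,000 J / 1055 = 24,075,829 BTU
Gas: input = 24,075,829 / 0.899 = 26,780,678 BTU = 267.8 therm → 267.8 × $1.94 = $519.55; + 6 × $6.02 standing = $555.67
Electric: 24,075,829 BTU / 3412 = 7,056 kWh → × $0.341 = $2,406.17; + 6 × $9.49 standing = $2,463.11
Difference = |$555.67 − $2,463.11| = $1,907.45 ≈ $1907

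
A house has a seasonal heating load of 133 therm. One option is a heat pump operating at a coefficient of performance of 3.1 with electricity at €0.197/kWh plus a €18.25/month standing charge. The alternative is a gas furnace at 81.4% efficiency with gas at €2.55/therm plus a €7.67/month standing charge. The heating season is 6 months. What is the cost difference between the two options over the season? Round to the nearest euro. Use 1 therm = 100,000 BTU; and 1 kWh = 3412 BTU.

€105

Heat load = 133 therm × 100,000 = 13,300,000 BTU
Gas: input = 13,300,000 / 0.814 = 16,339,066 BTU = 163.4 therm → 163.4 × €2.55 = €416.65; + 6 × €7.67 standing = €462.67
Heat pump: 13,300,000 BTU / 3412 = 3,898 kWh heat; / 3.1 = 1,257 kWh in → × €0.197 = €247.71; + 6 × €18.25 standing = €357.21
Difference = |€462.67 − €357.21| = €105.45 ≈ €105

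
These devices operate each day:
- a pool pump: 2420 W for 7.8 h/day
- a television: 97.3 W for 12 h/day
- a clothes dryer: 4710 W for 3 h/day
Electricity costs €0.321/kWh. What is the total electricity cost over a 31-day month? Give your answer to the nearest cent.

pool pump: 2420 W × 7.8 h × 31 d = 585,156 Wh = 585.2 kWh
television: 97.3 W × 12 h × 31 d = 36,196 Wh = 36.2 kWh
clothes dryer: 4710 W × 3 h × 31 d = 438,030 Wh = 438 kWh
Total energy = 585.2 + 36.2 + 438 = 1,059 kWh
Cost = 1,059 kWh × €0.321 = €340.06

€340.06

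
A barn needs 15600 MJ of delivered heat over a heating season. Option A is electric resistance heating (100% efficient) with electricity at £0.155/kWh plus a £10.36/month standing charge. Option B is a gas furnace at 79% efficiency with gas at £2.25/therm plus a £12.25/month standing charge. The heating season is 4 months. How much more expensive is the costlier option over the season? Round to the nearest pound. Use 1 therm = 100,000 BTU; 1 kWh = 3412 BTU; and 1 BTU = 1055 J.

£243

Heat load = 15600 MJ = 15,600,000,000 J / 1055 = 14,786,730 BTU
Gas: input = 14,786,730 / 0.79 = 18,717,380 BTU = 187.2 therm → 187.2 × £2.25 = £421.14; + 4 × £12.25 standing = £470.14
Electric: 14,786,730 BTU / 3412 = 4,334 kWh → × £0.155 = £671.73; + 4 × £10.36 standing = £713.17
Difference = |£470.14 − £713.17| = £243.03 ≈ £243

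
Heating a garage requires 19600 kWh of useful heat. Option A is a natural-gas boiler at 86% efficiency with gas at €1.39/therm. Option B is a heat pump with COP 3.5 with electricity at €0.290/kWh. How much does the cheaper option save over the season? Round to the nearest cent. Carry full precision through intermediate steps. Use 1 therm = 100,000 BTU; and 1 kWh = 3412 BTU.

€543.11

Heat load = 19600 kWh × 3412 = 66,875,200 BTU
Gas: input = 66,875,200 / 0.86 = 77,761,860 BTU = 777.6 therm → 777.6 × €1.39 = €1,080.89
Heat pump: 66,875,200 BTU / 3412 = 19,600 kWh heat; / 3.5 = 5,600 kWh in → × €0.290 = €1,624.00
Difference = |€1,080.89 − €1,624.00| = €543.11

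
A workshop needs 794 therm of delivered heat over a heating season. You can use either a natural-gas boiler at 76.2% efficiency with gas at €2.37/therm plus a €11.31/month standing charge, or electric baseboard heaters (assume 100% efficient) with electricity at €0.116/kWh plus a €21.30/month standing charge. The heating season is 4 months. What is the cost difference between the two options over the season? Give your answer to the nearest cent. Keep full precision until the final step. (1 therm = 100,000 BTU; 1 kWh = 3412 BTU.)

€269.85

Heat load = 794 therm × 100,000 = 79,400,000 BTU
Gas: input = 79,400,000 / 0.762 = 104,199,475 BTU = 1,042 therm → 1,042 × €2.37 = €2,469.53; + 4 × €11.31 standing = €2,514.77
Electric: 79,400,000 BTU / 3412 = 23,270 kWh → × €0.116 = €2,699.41; + 4 × €21.30 standing = €2,784.61
Difference = |€2,514.77 − €2,784.61| = €269.85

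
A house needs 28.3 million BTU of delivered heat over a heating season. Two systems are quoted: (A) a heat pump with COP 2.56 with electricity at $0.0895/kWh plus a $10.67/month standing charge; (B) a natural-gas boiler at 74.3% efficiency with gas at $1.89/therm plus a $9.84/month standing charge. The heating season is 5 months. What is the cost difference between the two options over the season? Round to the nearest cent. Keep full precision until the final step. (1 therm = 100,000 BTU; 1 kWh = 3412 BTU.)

Heat load = 28.3 × 10⁶ BTU = 28,300,000 BTU
Gas: input = 28,300,000 / 0.743 = 38,088,829 BTU = 380.9 therm → 380.9 × $1.89 = $719.88; + 5 × $9.84 standing = $769.08
Heat pump: 28,300,000 BTU / 3412 = 8,294 kWh heat; / 2.56 = 3,240 kWh in → × $0.0895 = $289.97; + 5 × $10.67 standing = $343.32
Difference = |$769.08 − $343.32| = $425.75

$425.75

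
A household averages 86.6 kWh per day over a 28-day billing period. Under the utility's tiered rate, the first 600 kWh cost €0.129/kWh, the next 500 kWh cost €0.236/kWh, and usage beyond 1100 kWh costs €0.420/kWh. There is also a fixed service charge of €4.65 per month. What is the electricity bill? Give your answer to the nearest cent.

Usage = 86.6 kWh/day × 28 days = 2424.8 kWh
First 600 kWh × €0.129 = €77.40
Next 500 kWh × €0.236 = €118.00
Remaining 1324.8 kWh × €0.420 = €556.42
Energy charge = €751.82; + service €4.65 = €756.47

€756.47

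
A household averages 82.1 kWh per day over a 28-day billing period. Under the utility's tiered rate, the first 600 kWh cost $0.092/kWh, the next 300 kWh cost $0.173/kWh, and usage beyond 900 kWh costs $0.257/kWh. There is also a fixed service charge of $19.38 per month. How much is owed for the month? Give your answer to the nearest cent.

$485.97

Usage = 82.1 kWh/day × 28 days = 2298.8 kWh
First 600 kWh × $0.092 = $55.20
Next 300 kWh × $0.173 = $51.90
Remaining 1398.8 kWh × $0.257 = $359.49
Energy charge = $466.59; + service $19.38 = $485.97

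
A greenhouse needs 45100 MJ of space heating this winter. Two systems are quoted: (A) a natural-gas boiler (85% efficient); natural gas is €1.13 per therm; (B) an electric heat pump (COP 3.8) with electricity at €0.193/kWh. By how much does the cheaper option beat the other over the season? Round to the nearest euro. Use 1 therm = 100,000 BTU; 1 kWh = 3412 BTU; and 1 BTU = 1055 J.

Heat load = 45100 MJ = 45,100,000,000 J / 1055 = 42,748,815 BTU
Gas: input = 42,748,815 / 0.85 = 50,292,724 BTU = 502.9 therm → 502.9 × €1.13 = €568.31
Heat pump: 42,748,815 BTU / 3412 = 12,530 kWh heat; / 3.8 = 3,297 kWh in → × €0.193 = €636.34
Difference = |€568.31 − €636.34| = €68.03 ≈ €68

€68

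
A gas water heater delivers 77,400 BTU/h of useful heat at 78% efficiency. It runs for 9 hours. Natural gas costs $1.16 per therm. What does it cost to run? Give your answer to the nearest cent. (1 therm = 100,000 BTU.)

Heat delivered = 77,400 BTU/h × 9 h = 696,600 BTU
Gas input = 696,600 / 0.78 = 893,077 BTU
= 893,077 / 100,000 = 8.931 therm
Cost = 8.931 × $1.16/therm = $10.36

$10.36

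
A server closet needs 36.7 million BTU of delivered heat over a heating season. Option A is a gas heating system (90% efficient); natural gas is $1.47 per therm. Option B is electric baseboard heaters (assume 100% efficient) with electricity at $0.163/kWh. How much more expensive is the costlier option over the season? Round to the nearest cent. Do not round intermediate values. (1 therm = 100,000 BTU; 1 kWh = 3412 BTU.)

$1153.82

Heat load = 36.7 × 10⁶ BTU = 36,700,000 BTU
Gas: input = 36,700,000 / 0.90 = 40,777,778 BTU = 407.8 therm → 407.8 × $1.47 = $599.43
Electric: 36,700,000 BTU / 3412 = 10,760 kWh → × $0.163 = $1,753.25
Difference = |$599.43 − $1,753.25| = $1,153.82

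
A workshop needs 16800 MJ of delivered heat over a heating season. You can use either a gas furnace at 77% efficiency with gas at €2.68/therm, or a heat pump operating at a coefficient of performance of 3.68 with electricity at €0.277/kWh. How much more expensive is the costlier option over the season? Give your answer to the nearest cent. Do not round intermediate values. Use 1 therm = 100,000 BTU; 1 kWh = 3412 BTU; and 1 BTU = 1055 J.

€202.94

Heat load = 16800 MJ = 16,800,000,000 J / 1055 = 15,924,171 BTU
Gas: input = 15,924,171 / 0.770 = 20,680,741 BTU = 206.8 therm → 206.8 × €2.68 = €554.24
Heat pump: 15,924,171 BTU / 3412 = 4,667 kWh heat; / 3.68 = 1,268 kWh in → × €0.277 = €351.30
Difference = |€554.24 − €351.30| = €202.94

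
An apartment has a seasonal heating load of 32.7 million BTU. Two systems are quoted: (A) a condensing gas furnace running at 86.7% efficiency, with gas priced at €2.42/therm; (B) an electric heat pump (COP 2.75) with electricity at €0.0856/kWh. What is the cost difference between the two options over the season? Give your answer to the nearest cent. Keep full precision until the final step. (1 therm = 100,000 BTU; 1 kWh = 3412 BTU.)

Heat load = 32.7 × 10⁶ BTU = 32,700,000 BTU
Gas: input = 32,700,000 / 0.867 = 37,716,263 BTU = 377.2 therm → 377.2 × €2.42 = €912.73
Heat pump: 32,700,000 BTU / 3412 = 9,584 kWh heat; / 2.75 = 3,485 kWh in → × €0.0856 = €298.32
Difference = |€912.73 − €298.32| = €614.42

€614.42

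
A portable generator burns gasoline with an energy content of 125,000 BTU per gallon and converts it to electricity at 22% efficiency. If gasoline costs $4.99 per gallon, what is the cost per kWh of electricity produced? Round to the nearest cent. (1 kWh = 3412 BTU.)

Electrical output per gallon = 125,000 BTU × 0.22 / 3412 BTU/kWh = 8.06 kWh
Cost per kWh = $4.99 / 8.06 kWh = $0.619

$0.62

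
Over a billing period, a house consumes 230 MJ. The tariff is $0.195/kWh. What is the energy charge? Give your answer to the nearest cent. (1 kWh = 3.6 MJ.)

230 MJ × (0.27778 kWh/MJ) = 63.89 kWh
Cost = 63.89 kWh × $0.195/kWh = $12.46

$12.46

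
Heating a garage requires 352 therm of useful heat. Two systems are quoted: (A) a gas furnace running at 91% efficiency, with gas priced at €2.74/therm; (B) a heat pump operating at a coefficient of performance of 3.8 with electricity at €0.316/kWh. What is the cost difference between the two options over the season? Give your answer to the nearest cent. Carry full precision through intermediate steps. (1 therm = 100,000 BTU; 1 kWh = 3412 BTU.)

Heat load = 352 therm × 100,000 = 35,200,000 BTU
Gas: input = 35,200,000 / 0.910 = 38,681,319 BTU = 386.8 therm → 386.8 × €2.74 = €1,059.87
Heat pump: 35,200,000 BTU / 3412 = 10,320 kWh heat; / 3.8 = 2,715 kWh in → × €0.316 = €857.90
Difference = |€1,059.87 − €857.90| = €201.97

€201.97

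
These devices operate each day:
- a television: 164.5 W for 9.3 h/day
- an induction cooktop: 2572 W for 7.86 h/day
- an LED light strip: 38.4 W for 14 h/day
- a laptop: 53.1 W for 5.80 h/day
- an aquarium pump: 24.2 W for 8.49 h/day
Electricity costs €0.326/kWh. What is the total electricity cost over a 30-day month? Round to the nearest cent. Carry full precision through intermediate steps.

television: 164.5 W × 9.3 h × 30 d = 45,896 Wh = 45.9 kWh
induction cooktop: 2572 W × 7.86 h × 30 d = 606,478 Wh = 606.5 kWh
LED light strip: 38.4 W × 14 h × 30 d = 16,128 Wh = 16.13 kWh
laptop: 53.1 W × 5.80 h × 30 d = 9,239 Wh = 9.239 kWh
aquarium pump: 24.2 W × 8.49 h × 30 d = 6,164 Wh = 6.164 kWh
Total energy = 45.9 + 606.5 + 16.13 + 9.239 + 6.164 = 683.9 kWh
Cost = 683.9 kWh × €0.326 = €222.95

€222.95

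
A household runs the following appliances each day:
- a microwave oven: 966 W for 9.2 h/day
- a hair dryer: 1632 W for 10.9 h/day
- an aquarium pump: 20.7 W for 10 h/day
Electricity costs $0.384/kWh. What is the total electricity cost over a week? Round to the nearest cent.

microwave oven: 966 W × 9.2 h × 7 d = 62,210 Wh = 62.21 kWh
hair dryer: 1632 W × 10.9 h × 7 d = 124,522 Wh = 124.5 kWh
aquarium pump: 20.7 W × 10 h × 7 d = 1,449 Wh = 1.449 kWh
Total energy = 62.21 + 124.5 + 1.449 = 188.2 kWh
Cost = 188.2 kWh × $0.384 = $72.26

$72.26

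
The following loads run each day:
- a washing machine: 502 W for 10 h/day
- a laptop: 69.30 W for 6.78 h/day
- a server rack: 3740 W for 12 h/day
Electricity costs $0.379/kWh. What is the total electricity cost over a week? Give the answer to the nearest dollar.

washing machine: 502 W × 10 h × 7 d = 35,140 Wh = 35.14 kWh
laptop: 69.30 W × 6.78 h × 7 d = 3,289 Wh = 3.289 kWh
server rack: 3740 W × 12 h × 7 d = 314,160 Wh = 314.2 kWh
Total energy = 35.14 + 3.289 + 314.2 = 352.6 kWh
Cost = 352.6 kWh × $0.379 = $133.63 ≈ $134

$134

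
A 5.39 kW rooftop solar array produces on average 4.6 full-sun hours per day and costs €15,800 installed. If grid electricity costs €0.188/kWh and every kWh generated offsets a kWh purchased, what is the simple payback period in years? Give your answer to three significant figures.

Daily generation = 5.39 kW × 4.6 h = 24.79 kWh
Annual generation = 24.79 × 365 = 9049.8 kWh
Annual savings = 9049.8 × €0.188 = €1,701.36
Payback = €15,800 / €1,701.36 = 9.29 years

9.29 years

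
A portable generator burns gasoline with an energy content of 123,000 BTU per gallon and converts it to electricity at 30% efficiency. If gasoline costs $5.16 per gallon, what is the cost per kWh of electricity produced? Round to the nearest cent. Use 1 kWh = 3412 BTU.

Electrical output per gallon = 123,000 BTU × 0.30 / 3412 BTU/kWh = 10.81 kWh
Cost per kWh = $5.16 / 10.81 kWh = $0.477

$0.48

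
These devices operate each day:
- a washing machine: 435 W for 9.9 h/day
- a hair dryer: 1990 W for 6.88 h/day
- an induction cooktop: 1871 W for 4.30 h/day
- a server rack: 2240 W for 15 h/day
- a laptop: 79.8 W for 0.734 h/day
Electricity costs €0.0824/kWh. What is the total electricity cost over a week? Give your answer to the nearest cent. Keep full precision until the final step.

€34.44

washing machine: 435 W × 9.9 h × 7 d = 30,146 Wh = 30.15 kWh
hair dryer: 1990 W × 6.88 h × 7 d = 95,838 Wh = 95.84 kWh
induction cooktop: 1871 W × 4.30 h × 7 d = 56,317 Wh = 56.32 kWh
server rack: 2240 W × 15 h × 7 d = 235,200 Wh = 235.2 kWh
laptop: 79.8 W × 0.734 h × 7 d = 410 Wh = 0.41 kWh
Total energy = 30.15 + 95.84 + 56.32 + 235.2 + 0.41 = 417.9 kWh
Cost = 417.9 kWh × €0.0824 = €34.44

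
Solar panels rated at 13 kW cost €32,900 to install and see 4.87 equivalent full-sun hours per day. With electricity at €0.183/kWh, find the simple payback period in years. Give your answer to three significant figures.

Daily generation = 13 kW × 4.87 h = 63.31 kWh
Annual generation = 63.31 × 365 = 23108 kWh
Annual savings = 23108 × €0.183 = €4,228.79
Payback = €32,900 / €4,228.79 = 7.78 years

7.78 years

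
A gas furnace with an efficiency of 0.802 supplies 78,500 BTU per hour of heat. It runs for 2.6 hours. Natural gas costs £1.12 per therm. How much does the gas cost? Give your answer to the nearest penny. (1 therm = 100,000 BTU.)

Heat delivered = 78,500 BTU/h × 2.6 h = 204,100 BTU
Gas input = 204,100 / 0.802 = 254,489 BTU
= 254,489 / 100,000 = 2.545 therm
Cost = 2.545 × £1.12/therm = £2.85

£2.85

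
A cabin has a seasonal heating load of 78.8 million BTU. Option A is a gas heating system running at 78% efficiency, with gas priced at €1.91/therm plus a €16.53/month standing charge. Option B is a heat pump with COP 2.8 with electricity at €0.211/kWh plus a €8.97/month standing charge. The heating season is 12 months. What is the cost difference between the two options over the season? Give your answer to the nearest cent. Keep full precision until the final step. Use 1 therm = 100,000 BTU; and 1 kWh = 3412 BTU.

Heat load = 78.8 × 10⁶ BTU = 78,800,000 BTU
Gas: input = 78,800,000 / 0.78 = 101,025,641 BTU = 1,010 therm → 1,010 × €1.91 = €1,929.59; + 12 × €16.53 standing = €2,127.95
Heat pump: 78,800,000 BTU / 3412 = 23,090 kWh heat; / 2.8 = 8,248 kWh in → × €0.211 = €1,740.37; + 12 × €8.97 standing = €1,848.01
Difference = |€2,127.95 − €1,848.01| = €279.94

€279.94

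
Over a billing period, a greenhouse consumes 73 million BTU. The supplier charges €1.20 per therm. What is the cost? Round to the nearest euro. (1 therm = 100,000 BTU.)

€876

73 million BTU × (10 therm/million BTU) = 730 therm
Cost = 730 therm × €1.20/therm = €876.00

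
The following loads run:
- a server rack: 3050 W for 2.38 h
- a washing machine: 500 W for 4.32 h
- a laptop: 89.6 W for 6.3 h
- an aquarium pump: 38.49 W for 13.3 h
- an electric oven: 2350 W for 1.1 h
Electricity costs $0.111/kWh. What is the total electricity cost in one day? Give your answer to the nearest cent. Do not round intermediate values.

$1.45

server rack: 3050 W × 2.38 h = 7,259 Wh = 7.259 kWh
washing machine: 500 W × 4.32 h = 2,160 Wh = 2.16 kWh
laptop: 89.6 W × 6.3 h = 564 Wh = 0.5645 kWh
aquarium pump: 38.49 W × 13.3 h = 512 Wh = 0.5119 kWh
electric oven: 2350 W × 1.1 h = 2,585 Wh = 2.585 kWh
Total energy = 7.259 + 2.16 + 0.5645 + 0.5119 + 2.585 = 13.08 kWh
Cost = 13.08 kWh × $0.111 = $1.45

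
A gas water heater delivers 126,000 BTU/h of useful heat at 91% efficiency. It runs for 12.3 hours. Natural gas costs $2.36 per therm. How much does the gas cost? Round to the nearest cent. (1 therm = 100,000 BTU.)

$40.19

Heat delivered = 126,000 BTU/h × 12.3 h = 1,549,800 BTU
Gas input = 1,549,800 / 0.91 = 1,703,077 BTU
= 1,703,077 / 100,000 = 17.03 therm
Cost = 17.03 × $2.36/therm = $40.19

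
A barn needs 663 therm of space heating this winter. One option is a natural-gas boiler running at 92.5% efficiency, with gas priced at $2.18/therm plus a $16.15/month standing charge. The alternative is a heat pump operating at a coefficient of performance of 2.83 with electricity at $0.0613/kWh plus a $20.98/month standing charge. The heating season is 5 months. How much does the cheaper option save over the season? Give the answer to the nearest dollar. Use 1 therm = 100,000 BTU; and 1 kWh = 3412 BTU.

Heat load = 663 therm × 100,000 = 66,300,000 BTU
Gas: input = 66,300,000 / 0.925 = 71,675,676 BTU = 716.8 therm → 716.8 × $2.18 = $1,562.53; + 5 × $16.15 standing = $1,643.28
Heat pump: 66,300,000 BTU / 3412 = 19,430 kWh heat; / 2.83 = 6,866 kWh in → × $0.0613 = $420.90; + 5 × $20.98 standing = $525.80
Difference = |$1,643.28 − $525.80| = $1,117.48 ≈ $1117

$1117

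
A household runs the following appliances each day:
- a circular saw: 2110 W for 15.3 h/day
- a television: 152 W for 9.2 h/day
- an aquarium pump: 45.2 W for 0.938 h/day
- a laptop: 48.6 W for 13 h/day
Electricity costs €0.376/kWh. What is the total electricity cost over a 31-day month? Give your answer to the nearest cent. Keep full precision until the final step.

€400.45

circular saw: 2110 W × 15.3 h × 31 d = 1,000,773 Wh = 1,001 kWh
television: 152 W × 9.2 h × 31 d = 43,350 Wh = 43.35 kWh
aquarium pump: 45.2 W × 0.938 h × 31 d = 1,314 Wh = 1.314 kWh
laptop: 48.6 W × 13 h × 31 d = 19,586 Wh = 19.59 kWh
Total energy = 1,001 + 43.35 + 1.314 + 19.59 = 1,065 kWh
Cost = 1,065 kWh × €0.376 = €400.45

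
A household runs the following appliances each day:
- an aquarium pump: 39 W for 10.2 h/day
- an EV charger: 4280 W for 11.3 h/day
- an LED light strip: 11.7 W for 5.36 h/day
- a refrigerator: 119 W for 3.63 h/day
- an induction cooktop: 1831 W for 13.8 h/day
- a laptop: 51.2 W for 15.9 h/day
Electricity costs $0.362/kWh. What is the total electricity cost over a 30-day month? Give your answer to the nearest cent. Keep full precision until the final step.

aquarium pump: 39 W × 10.2 h × 30 d = 11,934 Wh = 11.93 kWh
EV charger: 4280 W × 11.3 h × 30 d = 1,450,920 Wh = 1,451 kWh
LED light strip: 11.7 W × 5.36 h × 30 d = 1,881 Wh = 1.881 kWh
refrigerator: 119 W × 3.63 h × 30 d = 12,959 Wh = 12.96 kWh
induction cooktop: 1831 W × 13.8 h × 30 d = 758,034 Wh = 758 kWh
laptop: 51.2 W × 15.9 h × 30 d = 24,422 Wh = 24.42 kWh
Total energy = 11.93 + 1,451 + 1.881 + 12.96 + 758 + 24.42 = 2,260 kWh
Cost = 2,260 kWh × $0.362 = $818.17

$818.17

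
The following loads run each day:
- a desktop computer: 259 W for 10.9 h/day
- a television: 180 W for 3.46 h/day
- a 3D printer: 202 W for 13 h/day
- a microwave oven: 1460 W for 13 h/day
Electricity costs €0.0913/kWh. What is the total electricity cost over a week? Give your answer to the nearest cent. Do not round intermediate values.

€16.01

desktop computer: 259 W × 10.9 h × 7 d = 19,762 Wh = 19.76 kWh
television: 180 W × 3.46 h × 7 d = 4,360 Wh = 4.36 kWh
3D printer: 202 W × 13 h × 7 d = 18,382 Wh = 18.38 kWh
microwave oven: 1460 W × 13 h × 7 d = 132,860 Wh = 132.9 kWh
Total energy = 19.76 + 4.36 + 18.38 + 132.9 = 175.4 kWh
Cost = 175.4 kWh × €0.0913 = €16.01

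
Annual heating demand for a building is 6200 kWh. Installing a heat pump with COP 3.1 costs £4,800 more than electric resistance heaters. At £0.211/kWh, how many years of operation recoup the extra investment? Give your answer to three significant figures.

Resistance: 6200 kWh × £0.211 = £1,308.20/yr
Heat pump: 6200 / 3.1 = 2000 kWh in → × £0.211 = £422.00/yr
Annual savings = £886.20
Payback = £4,800 / £886.20 = 5.42 years

5.42 years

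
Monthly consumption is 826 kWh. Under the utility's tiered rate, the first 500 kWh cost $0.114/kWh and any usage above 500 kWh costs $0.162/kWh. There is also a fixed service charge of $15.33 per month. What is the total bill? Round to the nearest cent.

$125.14

First 500 kWh × $0.114 = $57.00
Remaining 326 kWh × $0.162 = $52.81
Energy charge = $109.81; + service $15.33 = $125.14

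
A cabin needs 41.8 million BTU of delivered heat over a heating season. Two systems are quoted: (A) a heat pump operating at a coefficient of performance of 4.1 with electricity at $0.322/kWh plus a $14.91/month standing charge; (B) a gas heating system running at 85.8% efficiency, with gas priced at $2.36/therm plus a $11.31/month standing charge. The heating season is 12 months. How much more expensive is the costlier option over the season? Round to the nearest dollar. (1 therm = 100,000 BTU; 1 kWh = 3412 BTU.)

Heat load = 41.8 × 10⁶ BTU = 41,800,000 BTU
Gas: input = 41,800,000 / 0.858 = 48,717,949 BTU = 487.2 therm → 487.2 × $2.36 = $1,149.74; + 12 × $11.31 standing = $1,285.46
Heat pump: 41,800,000 BTU / 3412 = 12,250 kWh heat; / 4.1 = 2,988 kWh in → × $0.322 = $962.14; + 12 × $14.91 standing = $1,141.06
Difference = |$1,285.46 − $1,141.06| = $144.40 ≈ $144

$144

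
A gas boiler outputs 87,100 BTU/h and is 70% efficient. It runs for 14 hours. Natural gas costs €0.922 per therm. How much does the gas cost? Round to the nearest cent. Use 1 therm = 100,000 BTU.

€16.06

Heat delivered = 87,100 BTU/h × 14 h = 1,219,400 BTU
Gas input = 1,219,400 / 0.70 = 1,742,000 BTU
= 1,742,000 / 100,000 = 17.42 therm
Cost = 17.42 × €0.922/therm = €16.06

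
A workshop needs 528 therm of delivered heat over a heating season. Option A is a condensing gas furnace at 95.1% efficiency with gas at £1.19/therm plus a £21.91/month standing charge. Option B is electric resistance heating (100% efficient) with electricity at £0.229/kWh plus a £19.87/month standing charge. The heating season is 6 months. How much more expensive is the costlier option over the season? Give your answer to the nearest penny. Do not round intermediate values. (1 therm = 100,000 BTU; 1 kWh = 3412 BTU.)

£2870.79

Heat load = 528 therm × 100,000 = 52,800,000 BTU
Gas: input = 52,800,000 / 0.951 = 55,520,505 BTU = 555.2 therm → 555.2 × £1.19 = £660.69; + 6 × £21.91 standing = £792.15
Electric: 52,800,000 BTU / 3412 = 15,470 kWh → × £0.229 = £3,543.73; + 6 × £19.87 standing = £3,662.95
Difference = |£792.15 − £3,662.95| = £2,870.79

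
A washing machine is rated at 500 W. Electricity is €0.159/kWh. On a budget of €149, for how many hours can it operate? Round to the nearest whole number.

Energy budget = €149 / €0.159 per kWh = 937.1 kWh = 937,107 Wh
Runtime = 937,107 Wh / 500 W = 1,874 h

1874 h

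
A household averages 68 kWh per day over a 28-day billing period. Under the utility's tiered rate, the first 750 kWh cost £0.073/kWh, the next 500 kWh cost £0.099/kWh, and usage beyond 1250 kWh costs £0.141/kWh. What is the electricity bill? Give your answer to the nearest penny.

Usage = 68 kWh/day × 28 days = 1904 kWh
First 750 kWh × £0.073 = £54.75
Next 500 kWh × £0.099 = £49.50
Remaining 654 kWh × £0.141 = £92.21
Total = £196.46

£196.46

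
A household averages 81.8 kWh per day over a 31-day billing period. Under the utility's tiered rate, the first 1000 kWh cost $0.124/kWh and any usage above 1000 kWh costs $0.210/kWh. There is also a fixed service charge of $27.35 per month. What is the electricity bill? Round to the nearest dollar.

Usage = 81.8 kWh/day × 31 days = 2535.8 kWh
First 1000 kWh × $0.124 = $124.00
Remaining 1535.8 kWh × $0.210 = $322.52
Energy charge = $446.52; + service $27.35 = $473.87 ≈ $474

$474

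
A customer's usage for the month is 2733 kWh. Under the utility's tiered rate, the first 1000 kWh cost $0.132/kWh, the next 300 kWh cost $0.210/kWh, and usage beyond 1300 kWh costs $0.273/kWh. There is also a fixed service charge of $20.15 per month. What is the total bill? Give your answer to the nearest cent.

First 1000 kWh × $0.132 = $132.00
Next 300 kWh × $0.210 = $63.00
Remaining 1433 kWh × $0.273 = $391.21
Energy charge = $586.21; + service $20.15 = $606.36

$606.36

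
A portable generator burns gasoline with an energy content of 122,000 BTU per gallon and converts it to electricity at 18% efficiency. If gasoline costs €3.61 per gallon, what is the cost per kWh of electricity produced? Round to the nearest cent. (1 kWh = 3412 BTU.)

Electrical output per gallon = 122,000 BTU × 0.18 / 3412 BTU/kWh = 6.436 kWh
Cost per kWh = €3.61 / 6.436 kWh = €0.561

€0.56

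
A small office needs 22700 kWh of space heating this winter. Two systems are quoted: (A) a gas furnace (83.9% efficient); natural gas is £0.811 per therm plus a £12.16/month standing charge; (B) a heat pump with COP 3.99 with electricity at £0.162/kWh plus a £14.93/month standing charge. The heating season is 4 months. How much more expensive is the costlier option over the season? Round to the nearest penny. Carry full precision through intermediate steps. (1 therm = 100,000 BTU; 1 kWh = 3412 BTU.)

£184.06

Heat load = 22700 kWh × 3412 = 77,452,400 BTU
Gas: input = 77,452,400 / 0.839 = 92,315,137 BTU = 923.2 therm → 923.2 × £0.811 = £748.68; + 4 × £12.16 standing = £797.32
Heat pump: 77,452,400 BTU / 3412 = 22,700 kWh heat; / 3.99 = 5,689 kWh in → × £0.162 = £921.65; + 4 × £14.93 standing = £981.37
Difference = |£797.32 − £981.37| = £184.06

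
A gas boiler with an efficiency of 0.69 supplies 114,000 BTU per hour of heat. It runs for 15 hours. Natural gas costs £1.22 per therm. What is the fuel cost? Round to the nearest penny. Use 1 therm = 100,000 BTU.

£30.23

Heat delivered = 114,000 BTU/h × 15 h = 1,710,000 BTU
Gas input = 1,710,000 / 0.69 = 2,478,261 BTU
= 2,478,261 / 100,000 = 24.78 therm
Cost = 24.78 × £1.22/therm = £30.23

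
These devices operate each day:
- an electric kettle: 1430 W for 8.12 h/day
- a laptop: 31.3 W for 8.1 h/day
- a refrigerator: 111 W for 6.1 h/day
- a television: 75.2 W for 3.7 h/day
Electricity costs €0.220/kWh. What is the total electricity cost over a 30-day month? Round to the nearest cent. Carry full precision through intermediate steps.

electric kettle: 1430 W × 8.12 h × 30 d = 348,348 Wh = 348.3 kWh
laptop: 31.3 W × 8.1 h × 30 d = 7,606 Wh = 7.606 kWh
refrigerator: 111 W × 6.1 h × 30 d = 20,313 Wh = 20.31 kWh
television: 75.2 W × 3.7 h × 30 d = 8,347 Wh = 8.347 kWh
Total energy = 348.3 + 7.606 + 20.31 + 8.347 = 384.6 kWh
Cost = 384.6 kWh × €0.220 = €84.62

€84.62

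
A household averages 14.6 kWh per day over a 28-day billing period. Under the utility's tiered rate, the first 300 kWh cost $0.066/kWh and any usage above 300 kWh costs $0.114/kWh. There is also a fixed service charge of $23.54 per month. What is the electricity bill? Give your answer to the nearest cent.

$55.74

Usage = 14.6 kWh/day × 28 days = 408.8 kWh
First 300 kWh × $0.066 = $19.80
Remaining 108.8 kWh × $0.114 = $12.40
Energy charge = $32.20; + service $23.54 = $55.74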